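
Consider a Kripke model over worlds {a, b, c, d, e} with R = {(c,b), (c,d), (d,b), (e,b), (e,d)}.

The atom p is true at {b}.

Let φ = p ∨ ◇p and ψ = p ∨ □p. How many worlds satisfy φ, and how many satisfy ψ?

For p ∨ ◇p:
a: p is F, ◇p is F. ✗
b: p is T, ◇p is F. ✓
c: p is F, ◇p is T. ✓
d: p is F, ◇p is T. ✓
e: p is F, ◇p is T. ✓
— 4 worlds.
For p ∨ □p:
a: p is F, □p is T. ✓
b: p is T, □p is T. ✓
c: p is F, □p is F. ✗
d: p is F, □p is T. ✓
e: p is F, □p is F. ✗
— 3 worlds.

4 and 3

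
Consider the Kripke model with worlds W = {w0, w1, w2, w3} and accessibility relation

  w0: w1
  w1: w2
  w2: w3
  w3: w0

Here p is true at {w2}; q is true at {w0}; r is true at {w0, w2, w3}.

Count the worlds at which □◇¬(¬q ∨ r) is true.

w0: successors {w1}; ◇¬(¬q ∨ r) there: w1:F. ✗
w1: successors {w2}; ◇¬(¬q ∨ r) there: w2:F. ✗
w2: successors {w3}; ◇¬(¬q ∨ r) there: w3:F. ✗
w3: successors {w0}; ◇¬(¬q ∨ r) there: w0:F. ✗
Satisfying worlds: ∅.

0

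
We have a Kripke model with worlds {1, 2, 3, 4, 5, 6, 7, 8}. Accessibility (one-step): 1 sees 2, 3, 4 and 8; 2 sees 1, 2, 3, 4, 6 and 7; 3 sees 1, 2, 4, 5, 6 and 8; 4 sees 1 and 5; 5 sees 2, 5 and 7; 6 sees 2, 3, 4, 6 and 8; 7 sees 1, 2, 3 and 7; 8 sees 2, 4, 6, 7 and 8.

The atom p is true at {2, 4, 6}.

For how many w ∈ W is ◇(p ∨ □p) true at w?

7

1: successors {2, 3, 4, 8}; p ∨ □p there: 2:T, 3:F, 4:T, 8:F. ✓
2: successors {1, 2, 3, 4, 6, 7}; p ∨ □p there: 1:F, 2:T, 3:F, 4:T, 6:T, 7:F. ✓
3: successors {1, 2, 4, 5, 6, 8}; p ∨ □p there: 1:F, 2:T, 4:T, 5:F, 6:T, 8:F. ✓
4: successors {1, 5}; p ∨ □p there: 1:F, 5:F. ✗
5: successors {2, 5, 7}; p ∨ □p there: 2:T, 5:F, 7:F. ✓
6: successors {2, 3, 4, 6, 8}; p ∨ □p there: 2:T, 3:F, 4:T, 6:T, 8:F. ✓
7: successors {1, 2, 3, 7}; p ∨ □p there: 1:F, 2:T, 3:F, 7:F. ✓
8: successors {2, 4, 6, 7, 8}; p ∨ □p there: 2:T, 4:T, 6:T, 7:F, 8:F. ✓
Satisfying worlds: {1, 2, 3, 5, 6, 7, 8}.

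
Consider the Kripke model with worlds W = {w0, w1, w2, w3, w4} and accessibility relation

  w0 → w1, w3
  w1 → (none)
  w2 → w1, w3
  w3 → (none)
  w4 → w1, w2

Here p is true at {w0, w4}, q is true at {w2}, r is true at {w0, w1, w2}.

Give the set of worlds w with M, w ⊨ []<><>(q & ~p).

{w1, w3}

w0: successors {w1, w3}; <><>(q & ~p) there: w1:F, w3:F. ✗
w1: no successors, so []<><>(q & ~p) holds vacuously. ✓
w2: successors {w1, w3}; <><>(q & ~p) there: w1:F, w3:F. ✗
w3: no successors, so []<><>(q & ~p) holds vacuously. ✓
w4: successors {w1, w2}; <><>(q & ~p) there: w1:F, w2:F. ✗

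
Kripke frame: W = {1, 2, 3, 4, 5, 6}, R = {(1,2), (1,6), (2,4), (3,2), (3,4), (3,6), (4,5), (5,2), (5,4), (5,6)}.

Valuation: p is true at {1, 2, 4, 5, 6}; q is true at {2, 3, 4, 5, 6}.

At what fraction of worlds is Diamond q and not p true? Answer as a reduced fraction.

1/6

1: Diamond q is T, not p is F. ✗
2: Diamond q is T, not p is F. ✗
3: Diamond q is T, not p is T. ✓
4: Diamond q is T, not p is F. ✗
5: Diamond q is T, not p is F. ✗
6: Diamond q is F, not p is F. ✗
That's 1 of 6 worlds, so 1/6.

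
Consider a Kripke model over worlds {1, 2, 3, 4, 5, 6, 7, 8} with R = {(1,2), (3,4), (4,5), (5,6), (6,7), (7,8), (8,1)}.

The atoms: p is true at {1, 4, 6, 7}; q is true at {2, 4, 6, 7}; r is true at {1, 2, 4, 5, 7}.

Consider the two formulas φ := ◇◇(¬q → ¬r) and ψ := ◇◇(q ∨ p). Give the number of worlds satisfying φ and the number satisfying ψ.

4 and 4

For ◇◇(¬q → ¬r):
1: successors {2}; ◇(¬q → ¬r) there: 2:F. ✗
2: no successors, so ◇◇(¬q → ¬r) fails. ✗
3: successors {4}; ◇(¬q → ¬r) there: 4:F. ✗
4: successors {5}; ◇(¬q → ¬r) there: 5:T. ✓
5: successors {6}; ◇(¬q → ¬r) there: 6:T. ✓
6: successors {7}; ◇(¬q → ¬r) there: 7:T. ✓
7: successors {8}; ◇(¬q → ¬r) there: 8:F. ✗
8: successors {1}; ◇(¬q → ¬r) there: 1:T. ✓
— 4 worlds.
For ◇◇(q ∨ p):
1: successors {2}; ◇(q ∨ p) there: 2:F. ✗
2: no successors, so ◇◇(q ∨ p) fails. ✗
3: successors {4}; ◇(q ∨ p) there: 4:F. ✗
4: successors {5}; ◇(q ∨ p) there: 5:T. ✓
5: successors {6}; ◇(q ∨ p) there: 6:T. ✓
6: successors {7}; ◇(q ∨ p) there: 7:F. ✗
7: successors {8}; ◇(q ∨ p) there: 8:T. ✓
8: successors {1}; ◇(q ∨ p) there: 1:T. ✓
— 4 worlds.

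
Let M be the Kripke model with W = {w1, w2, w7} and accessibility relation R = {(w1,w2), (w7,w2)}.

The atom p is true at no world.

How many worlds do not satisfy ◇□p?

1

w1: successors {w2}; □p there: w2:T. ✓
w2: no successors, so ◇□p fails. ✗
w7: successors {w2}; □p there: w2:T. ✓
Satisfying worlds: {w1, w7}.
So ◇□p fails at the other 1 world.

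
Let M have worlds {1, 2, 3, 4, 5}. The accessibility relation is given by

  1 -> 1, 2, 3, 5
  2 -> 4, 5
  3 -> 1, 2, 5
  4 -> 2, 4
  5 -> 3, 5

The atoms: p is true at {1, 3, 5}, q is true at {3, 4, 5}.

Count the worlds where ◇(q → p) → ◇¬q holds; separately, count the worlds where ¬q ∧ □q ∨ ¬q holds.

3 and 2

For ◇(q → p) → ◇¬q:
1: ◇(q → p) is T, ◇¬q is T. ✓
2: ◇(q → p) is T, ◇¬q is F. ✗
3: ◇(q → p) is T, ◇¬q is T. ✓
4: ◇(q → p) is T, ◇¬q is T. ✓
5: ◇(q → p) is T, ◇¬q is F. ✗
— 3 worlds.
For ¬q ∧ □q ∨ ¬q:
1: ¬q ∧ □q is F, ¬q is T. ✓
2: ¬q ∧ □q is T, ¬q is T. ✓
3: ¬q ∧ □q is F, ¬q is F. ✗
4: ¬q ∧ □q is F, ¬q is F. ✗
5: ¬q ∧ □q is F, ¬q is F. ✗
— 2 worlds.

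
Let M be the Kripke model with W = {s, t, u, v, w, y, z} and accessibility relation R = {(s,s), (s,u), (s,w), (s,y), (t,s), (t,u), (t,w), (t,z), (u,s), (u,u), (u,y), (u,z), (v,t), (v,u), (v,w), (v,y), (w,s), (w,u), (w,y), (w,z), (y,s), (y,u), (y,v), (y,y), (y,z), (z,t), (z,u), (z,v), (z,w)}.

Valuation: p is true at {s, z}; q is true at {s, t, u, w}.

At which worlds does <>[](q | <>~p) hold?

s: successors {s, u, w, y}; [](q | <>~p) there: s:T, u:T, w:T, y:T. ✓
t: successors {s, u, w, z}; [](q | <>~p) there: s:T, u:T, w:T, z:T. ✓
u: successors {s, u, y, z}; [](q | <>~p) there: s:T, u:T, y:T, z:T. ✓
v: successors {t, u, w, y}; [](q | <>~p) there: t:T, u:T, w:T, y:T. ✓
w: successors {s, u, y, z}; [](q | <>~p) there: s:T, u:T, y:T, z:T. ✓
y: successors {s, u, v, y, z}; [](q | <>~p) there: s:T, u:T, v:T, y:T, z:T. ✓
z: successors {t, u, v, w}; [](q | <>~p) there: t:T, u:T, v:T, w:T. ✓

{s, t, u, v, w, y, z}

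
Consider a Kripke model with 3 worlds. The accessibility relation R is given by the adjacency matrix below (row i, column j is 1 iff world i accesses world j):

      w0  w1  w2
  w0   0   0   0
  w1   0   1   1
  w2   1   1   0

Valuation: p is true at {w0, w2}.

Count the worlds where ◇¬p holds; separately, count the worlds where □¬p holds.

2 and 1

For ◇¬p:
w0: no successors, so ◇¬p fails. ✗
w1: successors {w1, w2}; ¬p there: w1:T, w2:F. ✓
w2: successors {w0, w1}; ¬p there: w0:F, w1:T. ✓
— 2 worlds.
For □¬p:
w0: no successors, so □¬p holds vacuously. ✓
w1: successors {w1, w2}; ¬p there: w1:T, w2:F. ✗
w2: successors {w0, w1}; ¬p there: w0:F, w1:T. ✗
— 1 world.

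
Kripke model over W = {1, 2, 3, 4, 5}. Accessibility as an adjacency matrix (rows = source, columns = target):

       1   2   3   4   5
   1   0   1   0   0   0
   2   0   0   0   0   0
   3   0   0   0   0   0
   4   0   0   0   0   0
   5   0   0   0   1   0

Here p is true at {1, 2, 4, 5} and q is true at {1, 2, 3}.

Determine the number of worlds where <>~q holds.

1

1: successors {2}; ~q there: 2:F. ✗
2: no successors, so <>~q fails. ✗
3: no successors, so <>~q fails. ✗
4: no successors, so <>~q fails. ✗
5: successors {4}; ~q there: 4:T. ✓
Satisfying worlds: {5}.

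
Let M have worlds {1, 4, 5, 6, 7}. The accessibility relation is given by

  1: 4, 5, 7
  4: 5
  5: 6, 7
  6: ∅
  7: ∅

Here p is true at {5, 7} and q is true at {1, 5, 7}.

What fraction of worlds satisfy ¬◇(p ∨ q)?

1: ◇(p ∨ q) is T. ✗
4: ◇(p ∨ q) is T. ✗
5: ◇(p ∨ q) is T. ✗
6: ◇(p ∨ q) is F. ✓
7: ◇(p ∨ q) is F. ✓
That's 2 of 5 worlds, so 2/5.

2/5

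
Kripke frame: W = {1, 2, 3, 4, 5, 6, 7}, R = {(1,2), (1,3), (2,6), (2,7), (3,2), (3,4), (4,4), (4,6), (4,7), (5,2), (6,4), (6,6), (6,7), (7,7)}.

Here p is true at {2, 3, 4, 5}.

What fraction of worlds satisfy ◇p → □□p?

2/7

1: ◇p is T, □□p is F. ✗
2: ◇p is F, □□p is F. ✓
3: ◇p is T, □□p is F. ✗
4: ◇p is T, □□p is F. ✗
5: ◇p is T, □□p is F. ✗
6: ◇p is T, □□p is F. ✗
7: ◇p is F, □□p is F. ✓
That's 2 of 7 worlds, so 2/7.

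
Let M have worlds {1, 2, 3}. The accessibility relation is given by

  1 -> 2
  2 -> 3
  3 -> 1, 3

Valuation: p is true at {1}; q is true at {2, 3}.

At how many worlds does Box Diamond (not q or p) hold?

1: successors {2}; Diamond (not q or p) there: 2:F. ✗
2: successors {3}; Diamond (not q or p) there: 3:T. ✓
3: successors {1, 3}; Diamond (not q or p) there: 1:F, 3:T. ✗
Satisfying worlds: {2}.

1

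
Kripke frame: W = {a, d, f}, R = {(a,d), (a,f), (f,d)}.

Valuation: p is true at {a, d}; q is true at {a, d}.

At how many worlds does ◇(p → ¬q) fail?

2

a: successors {d, f}; p → ¬q there: d:F, f:T. ✓
d: no successors, so ◇(p → ¬q) fails. ✗
f: successors {d}; p → ¬q there: d:F. ✗
Satisfying worlds: {a}.
So ◇(p → ¬q) fails at the other 2 worlds.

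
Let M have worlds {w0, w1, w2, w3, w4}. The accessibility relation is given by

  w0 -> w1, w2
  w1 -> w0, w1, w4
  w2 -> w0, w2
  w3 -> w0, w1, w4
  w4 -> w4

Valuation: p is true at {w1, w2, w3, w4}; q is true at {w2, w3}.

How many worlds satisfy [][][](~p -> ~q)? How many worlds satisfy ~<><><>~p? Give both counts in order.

For [][][](~p -> ~q):
w0: successors {w1, w2}; [][](~p -> ~q) there: w1:T, w2:T. ✓
w1: successors {w0, w1, w4}; [][](~p -> ~q) there: w0:T, w1:T, w4:T. ✓
w2: successors {w0, w2}; [][](~p -> ~q) there: w0:T, w2:T. ✓
w3: successors {w0, w1, w4}; [][](~p -> ~q) there: w0:T, w1:T, w4:T. ✓
w4: successors {w4}; [][](~p -> ~q) there: w4:T. ✓
— 5 worlds.
For ~<><><>~p:
w0: <><><>~p is T. ✗
w1: <><><>~p is T. ✗
w2: <><><>~p is T. ✗
w3: <><><>~p is T. ✗
w4: <><><>~p is F. ✓
— 1 world.

5 and 1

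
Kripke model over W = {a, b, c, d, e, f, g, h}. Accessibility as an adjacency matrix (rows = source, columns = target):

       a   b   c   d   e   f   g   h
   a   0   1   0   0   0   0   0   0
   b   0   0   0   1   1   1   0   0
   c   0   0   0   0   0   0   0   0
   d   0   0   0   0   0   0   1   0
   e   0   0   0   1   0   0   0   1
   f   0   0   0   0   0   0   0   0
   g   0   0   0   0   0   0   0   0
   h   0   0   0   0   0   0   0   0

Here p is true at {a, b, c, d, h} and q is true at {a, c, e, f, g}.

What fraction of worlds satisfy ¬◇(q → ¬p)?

1/2

a: ◇(q → ¬p) is T. ✗
b: ◇(q → ¬p) is T. ✗
c: ◇(q → ¬p) is F. ✓
d: ◇(q → ¬p) is T. ✗
e: ◇(q → ¬p) is T. ✗
f: ◇(q → ¬p) is F. ✓
g: ◇(q → ¬p) is F. ✓
h: ◇(q → ¬p) is F. ✓
That's 4 of 8 worlds, so 4/8 = 1/2.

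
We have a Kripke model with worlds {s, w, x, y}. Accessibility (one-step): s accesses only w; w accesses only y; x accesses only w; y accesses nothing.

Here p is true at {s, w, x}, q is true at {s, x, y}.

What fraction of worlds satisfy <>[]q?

3/4

s: successors {w}; []q there: w:T. ✓
w: successors {y}; []q there: y:T. ✓
x: successors {w}; []q there: w:T. ✓
y: no successors, so <>[]q fails. ✗
That's 3 of 4 worlds, so 3/4.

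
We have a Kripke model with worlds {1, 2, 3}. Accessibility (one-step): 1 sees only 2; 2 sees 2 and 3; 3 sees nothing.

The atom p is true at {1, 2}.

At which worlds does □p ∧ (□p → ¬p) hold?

{3}

1: □p is T, □p → ¬p is F. ✗
2: □p is F, □p → ¬p is T. ✗
3: □p is T, □p → ¬p is T. ✓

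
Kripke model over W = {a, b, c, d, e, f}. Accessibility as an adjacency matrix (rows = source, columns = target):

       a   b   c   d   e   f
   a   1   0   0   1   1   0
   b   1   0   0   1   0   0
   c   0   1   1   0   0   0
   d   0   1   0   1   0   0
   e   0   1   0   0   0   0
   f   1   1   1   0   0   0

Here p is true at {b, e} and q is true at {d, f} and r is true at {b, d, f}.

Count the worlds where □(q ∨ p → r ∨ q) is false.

a: successors {a, d, e}; q ∨ p → r ∨ q there: a:T, d:T, e:F. ✗
b: successors {a, d}; q ∨ p → r ∨ q there: a:T, d:T. ✓
c: successors {b, c}; q ∨ p → r ∨ q there: b:T, c:T. ✓
d: successors {b, d}; q ∨ p → r ∨ q there: b:T, d:T. ✓
e: successors {b}; q ∨ p → r ∨ q there: b:T. ✓
f: successors {a, b, c}; q ∨ p → r ∨ q there: a:T, b:T, c:T. ✓
Satisfying worlds: {b, c, d, e, f}.
So □(q ∨ p → r ∨ q) fails at the other 1 world.

1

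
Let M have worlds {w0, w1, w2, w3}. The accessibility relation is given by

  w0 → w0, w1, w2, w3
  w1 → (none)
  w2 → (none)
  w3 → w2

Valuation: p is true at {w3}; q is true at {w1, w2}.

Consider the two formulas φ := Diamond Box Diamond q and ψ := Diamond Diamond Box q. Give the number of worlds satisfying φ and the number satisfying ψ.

2 and 1

For Diamond Box Diamond q:
w0: successors {w0, w1, w2, w3}; Box Diamond q there: w0:F, w1:T, w2:T, w3:F. ✓
w1: no successors, so Diamond Box Diamond q fails. ✗
w2: no successors, so Diamond Box Diamond q fails. ✗
w3: successors {w2}; Box Diamond q there: w2:T. ✓
— 2 worlds.
For Diamond Diamond Box q:
w0: successors {w0, w1, w2, w3}; Diamond Box q there: w0:T, w1:F, w2:F, w3:T. ✓
w1: no successors, so Diamond Diamond Box q fails. ✗
w2: no successors, so Diamond Diamond Box q fails. ✗
w3: successors {w2}; Diamond Box q there: w2:F. ✗
— 1 world.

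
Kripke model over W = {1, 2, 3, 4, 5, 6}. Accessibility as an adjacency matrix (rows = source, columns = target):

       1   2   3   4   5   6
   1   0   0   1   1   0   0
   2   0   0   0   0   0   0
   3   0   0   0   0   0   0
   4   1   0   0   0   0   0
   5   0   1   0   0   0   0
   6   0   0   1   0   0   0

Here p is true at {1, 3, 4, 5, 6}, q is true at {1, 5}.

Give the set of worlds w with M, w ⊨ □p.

{1, 2, 3, 4, 6}

1: successors {3, 4}; p there: 3:T, 4:T. ✓
2: no successors, so □p holds vacuously. ✓
3: no successors, so □p holds vacuously. ✓
4: successors {1}; p there: 1:T. ✓
5: successors {2}; p there: 2:F. ✗
6: successors {3}; p there: 3:T. ✓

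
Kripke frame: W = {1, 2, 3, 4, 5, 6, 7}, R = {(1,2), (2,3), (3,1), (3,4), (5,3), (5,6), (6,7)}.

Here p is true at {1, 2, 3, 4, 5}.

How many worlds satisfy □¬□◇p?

1: successors {2}; ¬□◇p there: 2:F. ✗
2: successors {3}; ¬□◇p there: 3:T. ✓
3: successors {1, 4}; ¬□◇p there: 1:F, 4:F. ✗
4: no successors, so □¬□◇p holds vacuously. ✓
5: successors {3, 6}; ¬□◇p there: 3:T, 6:T. ✓
6: successors {7}; ¬□◇p there: 7:F. ✗
7: no successors, so □¬□◇p holds vacuously. ✓
Satisfying worlds: {2, 4, 5, 7}.

4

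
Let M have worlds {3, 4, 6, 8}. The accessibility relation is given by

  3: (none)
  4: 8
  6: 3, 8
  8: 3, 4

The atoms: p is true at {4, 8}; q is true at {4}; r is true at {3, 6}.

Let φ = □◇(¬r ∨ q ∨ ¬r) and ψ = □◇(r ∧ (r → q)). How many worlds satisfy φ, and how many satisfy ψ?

For □◇(¬r ∨ q ∨ ¬r):
3: no successors, so □◇(¬r ∨ q ∨ ¬r) holds vacuously. ✓
4: successors {8}; ◇(¬r ∨ q ∨ ¬r) there: 8:T. ✓
6: successors {3, 8}; ◇(¬r ∨ q ∨ ¬r) there: 3:F, 8:T. ✗
8: successors {3, 4}; ◇(¬r ∨ q ∨ ¬r) there: 3:F, 4:T. ✗
— 2 worlds.
For □◇(r ∧ (r → q)):
3: no successors, so □◇(r ∧ (r → q)) holds vacuously. ✓
4: successors {8}; ◇(r ∧ (r → q)) there: 8:F. ✗
6: successors {3, 8}; ◇(r ∧ (r → q)) there: 3:F, 8:F. ✗
8: successors {3, 4}; ◇(r ∧ (r → q)) there: 3:F, 4:F. ✗
— 1 world.

2 and 1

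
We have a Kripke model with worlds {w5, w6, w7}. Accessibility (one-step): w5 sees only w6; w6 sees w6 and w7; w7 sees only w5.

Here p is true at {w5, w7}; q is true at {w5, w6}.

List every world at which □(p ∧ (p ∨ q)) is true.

w5: successors {w6}; p ∧ (p ∨ q) there: w6:F. ✗
w6: successors {w6, w7}; p ∧ (p ∨ q) there: w6:F, w7:T. ✗
w7: successors {w5}; p ∧ (p ∨ q) there: w5:T. ✓

{w7}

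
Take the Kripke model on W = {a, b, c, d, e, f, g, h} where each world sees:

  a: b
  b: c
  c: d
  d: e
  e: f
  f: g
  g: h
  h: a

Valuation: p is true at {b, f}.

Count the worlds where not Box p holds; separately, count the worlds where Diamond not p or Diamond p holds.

For not Box p:
a: Box p is T. ✗
b: Box p is F. ✓
c: Box p is F. ✓
d: Box p is F. ✓
e: Box p is T. ✗
f: Box p is F. ✓
g: Box p is F. ✓
h: Box p is F. ✓
— 6 worlds.
For Diamond not p or Diamond p:
a: Diamond not p is F, Diamond p is T. ✓
b: Diamond not p is T, Diamond p is F. ✓
c: Diamond not p is T, Diamond p is F. ✓
d: Diamond not p is T, Diamond p is F. ✓
e: Diamond not p is F, Diamond p is T. ✓
f: Diamond not p is T, Diamond p is F. ✓
g: Diamond not p is T, Diamond p is F. ✓
h: Diamond not p is T, Diamond p is F. ✓
— 8 worlds.

6 and 8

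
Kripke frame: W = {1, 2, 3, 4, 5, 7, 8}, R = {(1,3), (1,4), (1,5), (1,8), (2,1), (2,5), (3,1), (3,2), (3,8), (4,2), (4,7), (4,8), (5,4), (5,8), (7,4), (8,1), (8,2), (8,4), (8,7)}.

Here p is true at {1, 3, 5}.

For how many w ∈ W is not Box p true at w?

6

1: Box p is F. ✓
2: Box p is T. ✗
3: Box p is F. ✓
4: Box p is F. ✓
5: Box p is F. ✓
7: Box p is F. ✓
8: Box p is F. ✓
Satisfying worlds: {1, 3, 4, 5, 7, 8}.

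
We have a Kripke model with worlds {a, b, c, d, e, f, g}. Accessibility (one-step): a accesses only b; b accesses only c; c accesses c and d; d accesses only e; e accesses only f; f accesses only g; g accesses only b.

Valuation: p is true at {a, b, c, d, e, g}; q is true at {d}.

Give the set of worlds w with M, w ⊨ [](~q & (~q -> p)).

a: successors {b}; ~q & (~q -> p) there: b:T. ✓
b: successors {c}; ~q & (~q -> p) there: c:T. ✓
c: successors {c, d}; ~q & (~q -> p) there: c:T, d:F. ✗
d: successors {e}; ~q & (~q -> p) there: e:T. ✓
e: successors {f}; ~q & (~q -> p) there: f:F. ✗
f: successors {g}; ~q & (~q -> p) there: g:T. ✓
g: successors {b}; ~q & (~q -> p) there: b:T. ✓

{a, b, d, f, g}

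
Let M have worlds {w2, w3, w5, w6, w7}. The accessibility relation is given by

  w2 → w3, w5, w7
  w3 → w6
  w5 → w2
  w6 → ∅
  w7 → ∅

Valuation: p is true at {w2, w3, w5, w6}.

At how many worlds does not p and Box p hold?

1

w2: not p is F, Box p is F. ✗
w3: not p is F, Box p is T. ✗
w5: not p is F, Box p is T. ✗
w6: not p is F, Box p is T. ✗
w7: not p is T, Box p is T. ✓
Satisfying worlds: {w7}.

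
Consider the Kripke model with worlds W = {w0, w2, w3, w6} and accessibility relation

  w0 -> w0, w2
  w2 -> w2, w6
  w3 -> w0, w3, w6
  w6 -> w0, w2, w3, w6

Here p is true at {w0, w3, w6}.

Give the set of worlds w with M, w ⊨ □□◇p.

{w0, w2, w3, w6}

w0: successors {w0, w2}; □◇p there: w0:T, w2:T. ✓
w2: successors {w2, w6}; □◇p there: w2:T, w6:T. ✓
w3: successors {w0, w3, w6}; □◇p there: w0:T, w3:T, w6:T. ✓
w6: successors {w0, w2, w3, w6}; □◇p there: w0:T, w2:T, w3:T, w6:T. ✓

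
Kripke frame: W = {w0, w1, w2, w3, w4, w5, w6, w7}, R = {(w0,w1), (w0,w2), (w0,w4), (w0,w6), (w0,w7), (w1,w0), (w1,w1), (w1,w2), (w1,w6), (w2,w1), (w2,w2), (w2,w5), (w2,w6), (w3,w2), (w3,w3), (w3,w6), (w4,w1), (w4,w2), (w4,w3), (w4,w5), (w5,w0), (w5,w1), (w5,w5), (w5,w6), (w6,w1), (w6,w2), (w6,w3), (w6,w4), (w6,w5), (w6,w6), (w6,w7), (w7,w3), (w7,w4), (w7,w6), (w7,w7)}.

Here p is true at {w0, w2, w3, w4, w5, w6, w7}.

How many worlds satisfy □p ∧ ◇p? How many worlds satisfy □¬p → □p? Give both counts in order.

For □p ∧ ◇p:
w0: □p is F, ◇p is T. ✗
w1: □p is F, ◇p is T. ✗
w2: □p is F, ◇p is T. ✗
w3: □p is T, ◇p is T. ✓
w4: □p is F, ◇p is T. ✗
w5: □p is F, ◇p is T. ✗
w6: □p is F, ◇p is T. ✗
w7: □p is T, ◇p is T. ✓
— 2 worlds.
For □¬p → □p:
w0: □¬p is F, □p is F. ✓
w1: □¬p is F, □p is F. ✓
w2: □¬p is F, □p is F. ✓
w3: □¬p is F, □p is T. ✓
w4: □¬p is F, □p is F. ✓
w5: □¬p is F, □p is F. ✓
w6: □¬p is F, □p is F. ✓
w7: □¬p is F, □p is T. ✓
— 8 worlds.

2 and 8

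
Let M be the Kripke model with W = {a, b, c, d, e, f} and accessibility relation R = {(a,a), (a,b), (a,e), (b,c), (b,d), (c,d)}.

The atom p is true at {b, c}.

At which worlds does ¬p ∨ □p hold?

a: ¬p is T, □p is F. ✓
b: ¬p is F, □p is F. ✗
c: ¬p is F, □p is F. ✗
d: ¬p is T, □p is T. ✓
e: ¬p is T, □p is T. ✓
f: ¬p is T, □p is T. ✓

{a, d, e, f}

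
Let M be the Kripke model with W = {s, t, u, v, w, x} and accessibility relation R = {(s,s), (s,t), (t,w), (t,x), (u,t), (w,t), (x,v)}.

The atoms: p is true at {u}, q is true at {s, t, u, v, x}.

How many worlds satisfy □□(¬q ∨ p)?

s: successors {s, t}; □(¬q ∨ p) there: s:F, t:F. ✗
t: successors {w, x}; □(¬q ∨ p) there: w:F, x:F. ✗
u: successors {t}; □(¬q ∨ p) there: t:F. ✗
v: no successors, so □□(¬q ∨ p) holds vacuously. ✓
w: successors {t}; □(¬q ∨ p) there: t:F. ✗
x: successors {v}; □(¬q ∨ p) there: v:T. ✓
Satisfying worlds: {v, x}.

2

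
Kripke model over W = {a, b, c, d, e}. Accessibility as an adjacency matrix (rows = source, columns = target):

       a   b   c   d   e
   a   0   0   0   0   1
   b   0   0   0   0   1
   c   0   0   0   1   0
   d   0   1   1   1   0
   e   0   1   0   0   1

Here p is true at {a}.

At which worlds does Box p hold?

a: successors {e}; p there: e:F. ✗
b: successors {e}; p there: e:F. ✗
c: successors {d}; p there: d:F. ✗
d: successors {b, c, d}; p there: b:F, c:F, d:F. ✗
e: successors {b, e}; p there: b:F, e:F. ✗

∅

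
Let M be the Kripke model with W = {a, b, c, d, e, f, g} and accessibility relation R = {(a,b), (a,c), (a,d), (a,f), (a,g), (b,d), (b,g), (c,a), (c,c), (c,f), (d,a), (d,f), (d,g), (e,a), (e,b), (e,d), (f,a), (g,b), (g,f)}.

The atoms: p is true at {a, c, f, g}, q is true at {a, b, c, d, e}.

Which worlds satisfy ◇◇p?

{a, b, c, d, e, f, g}

a: successors {b, c, d, f, g}; ◇p there: b:T, c:T, d:T, f:T, g:T. ✓
b: successors {d, g}; ◇p there: d:T, g:T. ✓
c: successors {a, c, f}; ◇p there: a:T, c:T, f:T. ✓
d: successors {a, f, g}; ◇p there: a:T, f:T, g:T. ✓
e: successors {a, b, d}; ◇p there: a:T, b:T, d:T. ✓
f: successors {a}; ◇p there: a:T. ✓
g: successors {b, f}; ◇p there: b:T, f:T. ✓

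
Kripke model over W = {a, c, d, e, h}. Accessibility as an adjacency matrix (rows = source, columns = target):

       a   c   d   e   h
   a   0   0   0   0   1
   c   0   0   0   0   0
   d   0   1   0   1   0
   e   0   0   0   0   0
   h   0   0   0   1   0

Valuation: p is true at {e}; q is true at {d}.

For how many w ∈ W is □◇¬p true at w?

2

a: successors {h}; ◇¬p there: h:F. ✗
c: no successors, so □◇¬p holds vacuously. ✓
d: successors {c, e}; ◇¬p there: c:F, e:F. ✗
e: no successors, so □◇¬p holds vacuously. ✓
h: successors {e}; ◇¬p there: e:F. ✗
Satisfying worlds: {c, e}.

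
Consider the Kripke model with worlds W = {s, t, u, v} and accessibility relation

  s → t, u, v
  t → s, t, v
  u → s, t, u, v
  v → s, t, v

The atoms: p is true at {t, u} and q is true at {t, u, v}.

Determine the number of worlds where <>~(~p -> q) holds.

3

s: successors {t, u, v}; ~(~p -> q) there: t:F, u:F, v:F. ✗
t: successors {s, t, v}; ~(~p -> q) there: s:T, t:F, v:F. ✓
u: successors {s, t, u, v}; ~(~p -> q) there: s:T, t:F, u:F, v:F. ✓
v: successors {s, t, v}; ~(~p -> q) there: s:T, t:F, v:F. ✓
Satisfying worlds: {t, u, v}.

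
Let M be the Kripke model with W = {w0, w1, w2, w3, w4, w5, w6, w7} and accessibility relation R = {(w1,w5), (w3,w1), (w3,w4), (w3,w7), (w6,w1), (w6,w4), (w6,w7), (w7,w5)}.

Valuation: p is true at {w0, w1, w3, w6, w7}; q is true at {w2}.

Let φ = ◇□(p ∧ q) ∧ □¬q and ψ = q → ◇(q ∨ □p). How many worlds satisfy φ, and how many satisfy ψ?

For ◇□(p ∧ q) ∧ □¬q:
w0: ◇□(p ∧ q) is F, □¬q is T. ✗
w1: ◇□(p ∧ q) is T, □¬q is T. ✓
w2: ◇□(p ∧ q) is F, □¬q is T. ✗
w3: ◇□(p ∧ q) is T, □¬q is T. ✓
w4: ◇□(p ∧ q) is F, □¬q is T. ✗
w5: ◇□(p ∧ q) is F, □¬q is T. ✗
w6: ◇□(p ∧ q) is T, □¬q is T. ✓
w7: ◇□(p ∧ q) is T, □¬q is T. ✓
— 4 worlds.
For q → ◇(q ∨ □p):
w0: q is F, ◇(q ∨ □p) is F. ✓
w1: q is F, ◇(q ∨ □p) is T. ✓
w2: q is T, ◇(q ∨ □p) is F. ✗
w3: q is F, ◇(q ∨ □p) is T. ✓
w4: q is F, ◇(q ∨ □p) is F. ✓
w5: q is F, ◇(q ∨ □p) is F. ✓
w6: q is F, ◇(q ∨ □p) is T. ✓
w7: q is F, ◇(q ∨ □p) is T. ✓
— 7 worlds.

4 and 7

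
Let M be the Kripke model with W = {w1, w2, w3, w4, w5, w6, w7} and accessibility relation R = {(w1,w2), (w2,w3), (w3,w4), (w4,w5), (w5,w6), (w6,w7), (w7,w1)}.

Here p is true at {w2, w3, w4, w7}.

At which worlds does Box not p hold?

{w4, w5, w7}

w1: successors {w2}; not p there: w2:F. ✗
w2: successors {w3}; not p there: w3:F. ✗
w3: successors {w4}; not p there: w4:F. ✗
w4: successors {w5}; not p there: w5:T. ✓
w5: successors {w6}; not p there: w6:T. ✓
w6: successors {w7}; not p there: w7:F. ✗
w7: successors {w1}; not p there: w1:T. ✓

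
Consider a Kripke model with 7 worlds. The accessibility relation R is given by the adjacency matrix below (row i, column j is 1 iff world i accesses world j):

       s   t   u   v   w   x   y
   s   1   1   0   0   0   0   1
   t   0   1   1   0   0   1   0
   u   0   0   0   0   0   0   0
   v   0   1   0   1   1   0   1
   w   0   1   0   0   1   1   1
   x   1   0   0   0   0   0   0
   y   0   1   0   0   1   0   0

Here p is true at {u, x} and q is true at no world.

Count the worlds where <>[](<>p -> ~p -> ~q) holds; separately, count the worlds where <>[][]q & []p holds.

6 and 0

For <>[](<>p -> ~p -> ~q):
s: successors {s, t, y}; [](<>p -> ~p -> ~q) there: s:T, t:T, y:T. ✓
t: successors {t, u, x}; [](<>p -> ~p -> ~q) there: t:T, u:T, x:T. ✓
u: no successors, so <>[](<>p -> ~p -> ~q) fails. ✗
v: successors {t, v, w, y}; [](<>p -> ~p -> ~q) there: t:T, v:T, w:T, y:T. ✓
w: successors {t, w, x, y}; [](<>p -> ~p -> ~q) there: t:T, w:T, x:T, y:T. ✓
x: successors {s}; [](<>p -> ~p -> ~q) there: s:T. ✓
y: successors {t, w}; [](<>p -> ~p -> ~q) there: t:T, w:T. ✓
— 6 worlds.
For <>[][]q & []p:
s: <>[][]q is F, []p is F. ✗
t: <>[][]q is T, []p is F. ✗
u: <>[][]q is F, []p is T. ✗
v: <>[][]q is F, []p is F. ✗
w: <>[][]q is F, []p is F. ✗
x: <>[][]q is F, []p is F. ✗
y: <>[][]q is F, []p is F. ✗
— 0 worlds.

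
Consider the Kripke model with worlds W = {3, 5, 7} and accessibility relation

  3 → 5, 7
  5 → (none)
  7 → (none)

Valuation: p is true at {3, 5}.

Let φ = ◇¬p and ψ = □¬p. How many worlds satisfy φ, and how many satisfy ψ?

1 and 2

For ◇¬p:
3: successors {5, 7}; ¬p there: 5:F, 7:T. ✓
5: no successors, so ◇¬p fails. ✗
7: no successors, so ◇¬p fails. ✗
— 1 world.
For □¬p:
3: successors {5, 7}; ¬p there: 5:F, 7:T. ✗
5: no successors, so □¬p holds vacuously. ✓
7: no successors, so □¬p holds vacuously. ✓
— 2 worlds.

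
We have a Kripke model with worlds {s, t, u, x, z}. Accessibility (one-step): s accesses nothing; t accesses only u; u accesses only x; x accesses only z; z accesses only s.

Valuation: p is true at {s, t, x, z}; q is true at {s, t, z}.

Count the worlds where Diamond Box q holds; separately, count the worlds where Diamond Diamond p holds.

3 and 3

For Diamond Box q:
s: no successors, so Diamond Box q fails. ✗
t: successors {u}; Box q there: u:F. ✗
u: successors {x}; Box q there: x:T. ✓
x: successors {z}; Box q there: z:T. ✓
z: successors {s}; Box q there: s:T. ✓
— 3 worlds.
For Diamond Diamond p:
s: no successors, so Diamond Diamond p fails. ✗
t: successors {u}; Diamond p there: u:T. ✓
u: successors {x}; Diamond p there: x:T. ✓
x: successors {z}; Diamond p there: z:T. ✓
z: successors {s}; Diamond p there: s:F. ✗
— 3 worlds.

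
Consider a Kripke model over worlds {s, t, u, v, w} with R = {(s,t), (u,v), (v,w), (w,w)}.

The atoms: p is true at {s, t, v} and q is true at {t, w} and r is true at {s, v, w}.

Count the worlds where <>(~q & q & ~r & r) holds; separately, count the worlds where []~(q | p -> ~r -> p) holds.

0 and 1

For <>(~q & q & ~r & r):
s: successors {t}; ~q & q & ~r & r there: t:F. ✗
t: no successors, so <>(~q & q & ~r & r) fails. ✗
u: successors {v}; ~q & q & ~r & r there: v:F. ✗
v: successors {w}; ~q & q & ~r & r there: w:F. ✗
w: successors {w}; ~q & q & ~r & r there: w:F. ✗
— 0 worlds.
For []~(q | p -> ~r -> p):
s: successors {t}; ~(q | p -> ~r -> p) there: t:F. ✗
t: no successors, so []~(q | p -> ~r -> p) holds vacuously. ✓
u: successors {v}; ~(q | p -> ~r -> p) there: v:F. ✗
v: successors {w}; ~(q | p -> ~r -> p) there: w:F. ✗
w: successors {w}; ~(q | p -> ~r -> p) there: w:F. ✗
— 1 world.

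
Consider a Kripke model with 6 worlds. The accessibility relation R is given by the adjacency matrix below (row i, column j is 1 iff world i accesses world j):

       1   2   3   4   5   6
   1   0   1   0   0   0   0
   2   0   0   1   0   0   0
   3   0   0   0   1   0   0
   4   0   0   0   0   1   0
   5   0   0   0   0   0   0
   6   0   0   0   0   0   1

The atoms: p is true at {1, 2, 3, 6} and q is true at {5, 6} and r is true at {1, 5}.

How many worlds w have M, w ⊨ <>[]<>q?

1: successors {2}; []<>q there: 2:F. ✗
2: successors {3}; []<>q there: 3:T. ✓
3: successors {4}; []<>q there: 4:F. ✗
4: successors {5}; []<>q there: 5:T. ✓
5: no successors, so <>[]<>q fails. ✗
6: successors {6}; []<>q there: 6:T. ✓
Satisfying worlds: {2, 4, 6}.

3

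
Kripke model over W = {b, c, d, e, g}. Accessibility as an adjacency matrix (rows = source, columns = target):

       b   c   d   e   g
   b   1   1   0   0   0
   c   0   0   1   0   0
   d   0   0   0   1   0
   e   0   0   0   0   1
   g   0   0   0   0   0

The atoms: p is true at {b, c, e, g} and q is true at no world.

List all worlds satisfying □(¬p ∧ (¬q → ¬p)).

{c, g}

b: successors {b, c}; ¬p ∧ (¬q → ¬p) there: b:F, c:F. ✗
c: successors {d}; ¬p ∧ (¬q → ¬p) there: d:T. ✓
d: successors {e}; ¬p ∧ (¬q → ¬p) there: e:F. ✗
e: successors {g}; ¬p ∧ (¬q → ¬p) there: g:F. ✗
g: no successors, so □(¬p ∧ (¬q → ¬p)) holds vacuously. ✓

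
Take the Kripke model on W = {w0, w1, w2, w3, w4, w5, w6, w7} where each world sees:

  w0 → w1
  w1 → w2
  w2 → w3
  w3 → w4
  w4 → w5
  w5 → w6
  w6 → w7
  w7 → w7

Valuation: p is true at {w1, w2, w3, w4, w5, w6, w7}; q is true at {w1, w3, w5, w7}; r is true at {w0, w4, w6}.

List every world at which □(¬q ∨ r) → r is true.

w0: □(¬q ∨ r) is F, r is T. ✓
w1: □(¬q ∨ r) is T, r is F. ✗
w2: □(¬q ∨ r) is F, r is F. ✓
w3: □(¬q ∨ r) is T, r is F. ✗
w4: □(¬q ∨ r) is F, r is T. ✓
w5: □(¬q ∨ r) is T, r is F. ✗
w6: □(¬q ∨ r) is F, r is T. ✓
w7: □(¬q ∨ r) is F, r is F. ✓

{w0, w2, w4, w6, w7}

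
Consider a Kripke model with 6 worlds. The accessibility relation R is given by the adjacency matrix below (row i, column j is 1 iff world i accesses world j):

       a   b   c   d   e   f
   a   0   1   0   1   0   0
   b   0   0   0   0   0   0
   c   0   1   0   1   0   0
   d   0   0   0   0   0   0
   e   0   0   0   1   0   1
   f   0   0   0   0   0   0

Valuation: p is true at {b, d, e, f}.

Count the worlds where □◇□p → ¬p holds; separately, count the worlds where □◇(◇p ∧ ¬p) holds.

For □◇□p → ¬p:
a: □◇□p is F, ¬p is T. ✓
b: □◇□p is T, ¬p is F. ✗
c: □◇□p is F, ¬p is T. ✓
d: □◇□p is T, ¬p is F. ✗
e: □◇□p is F, ¬p is F. ✓
f: □◇□p is T, ¬p is F. ✗
— 3 worlds.
For □◇(◇p ∧ ¬p):
a: successors {b, d}; ◇(◇p ∧ ¬p) there: b:F, d:F. ✗
b: no successors, so □◇(◇p ∧ ¬p) holds vacuously. ✓
c: successors {b, d}; ◇(◇p ∧ ¬p) there: b:F, d:F. ✗
d: no successors, so □◇(◇p ∧ ¬p) holds vacuously. ✓
e: successors {d, f}; ◇(◇p ∧ ¬p) there: d:F, f:F. ✗
f: no successors, so □◇(◇p ∧ ¬p) holds vacuously. ✓
— 3 worlds.

3 and 3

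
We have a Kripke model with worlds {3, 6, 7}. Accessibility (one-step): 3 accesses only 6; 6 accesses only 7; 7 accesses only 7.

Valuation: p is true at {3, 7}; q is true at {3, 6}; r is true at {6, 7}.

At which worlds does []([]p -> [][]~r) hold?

∅

3: successors {6}; []p -> [][]~r there: 6:F. ✗
6: successors {7}; []p -> [][]~r there: 7:F. ✗
7: successors {7}; []p -> [][]~r there: 7:F. ✗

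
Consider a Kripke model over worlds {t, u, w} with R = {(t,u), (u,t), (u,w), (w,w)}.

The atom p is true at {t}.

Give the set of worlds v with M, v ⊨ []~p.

t: successors {u}; ~p there: u:T. ✓
u: successors {t, w}; ~p there: t:F, w:T. ✗
w: successors {w}; ~p there: w:T. ✓

{t, w}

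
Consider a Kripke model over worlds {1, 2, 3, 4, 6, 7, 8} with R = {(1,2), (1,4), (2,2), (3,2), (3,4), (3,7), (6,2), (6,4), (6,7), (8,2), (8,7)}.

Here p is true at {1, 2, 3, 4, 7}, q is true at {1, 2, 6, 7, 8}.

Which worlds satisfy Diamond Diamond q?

{1, 2, 3, 6, 8}

1: successors {2, 4}; Diamond q there: 2:T, 4:F. ✓
2: successors {2}; Diamond q there: 2:T. ✓
3: successors {2, 4, 7}; Diamond q there: 2:T, 4:F, 7:F. ✓
4: no successors, so Diamond Diamond q fails. ✗
6: successors {2, 4, 7}; Diamond q there: 2:T, 4:F, 7:F. ✓
7: no successors, so Diamond Diamond q fails. ✗
8: successors {2, 7}; Diamond q there: 2:T, 7:F. ✓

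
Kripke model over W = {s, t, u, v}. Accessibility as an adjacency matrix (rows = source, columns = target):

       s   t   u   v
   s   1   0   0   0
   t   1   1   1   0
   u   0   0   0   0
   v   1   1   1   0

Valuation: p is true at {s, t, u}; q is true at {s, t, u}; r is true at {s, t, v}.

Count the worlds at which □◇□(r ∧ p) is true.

2

s: successors {s}; ◇□(r ∧ p) there: s:T. ✓
t: successors {s, t, u}; ◇□(r ∧ p) there: s:T, t:T, u:F. ✗
u: no successors, so □◇□(r ∧ p) holds vacuously. ✓
v: successors {s, t, u}; ◇□(r ∧ p) there: s:T, t:T, u:F. ✗
Satisfying worlds: {s, u}.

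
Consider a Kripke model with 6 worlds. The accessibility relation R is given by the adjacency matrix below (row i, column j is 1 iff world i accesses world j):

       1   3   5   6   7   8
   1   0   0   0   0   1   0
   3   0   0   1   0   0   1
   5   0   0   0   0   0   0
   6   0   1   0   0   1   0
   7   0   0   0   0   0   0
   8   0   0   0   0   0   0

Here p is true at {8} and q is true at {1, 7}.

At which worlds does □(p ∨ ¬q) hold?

1: successors {7}; p ∨ ¬q there: 7:F. ✗
3: successors {5, 8}; p ∨ ¬q there: 5:T, 8:T. ✓
5: no successors, so □(p ∨ ¬q) holds vacuously. ✓
6: successors {3, 7}; p ∨ ¬q there: 3:T, 7:F. ✗
7: no successors, so □(p ∨ ¬q) holds vacuously. ✓
8: no successors, so □(p ∨ ¬q) holds vacuously. ✓

{3, 5, 7, 8}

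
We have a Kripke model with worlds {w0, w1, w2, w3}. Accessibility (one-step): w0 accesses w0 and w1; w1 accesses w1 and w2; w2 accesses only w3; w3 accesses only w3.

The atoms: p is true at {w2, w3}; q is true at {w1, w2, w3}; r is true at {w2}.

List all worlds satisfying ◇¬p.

{w0, w1}

w0: successors {w0, w1}; ¬p there: w0:T, w1:T. ✓
w1: successors {w1, w2}; ¬p there: w1:T, w2:F. ✓
w2: successors {w3}; ¬p there: w3:F. ✗
w3: successors {w3}; ¬p there: w3:F. ✗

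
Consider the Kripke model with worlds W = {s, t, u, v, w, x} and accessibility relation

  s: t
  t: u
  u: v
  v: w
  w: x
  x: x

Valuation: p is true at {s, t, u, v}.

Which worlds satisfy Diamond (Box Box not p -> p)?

s: successors {t}; Box Box not p -> p there: t:T. ✓
t: successors {u}; Box Box not p -> p there: u:T. ✓
u: successors {v}; Box Box not p -> p there: v:T. ✓
v: successors {w}; Box Box not p -> p there: w:F. ✗
w: successors {x}; Box Box not p -> p there: x:F. ✗
x: successors {x}; Box Box not p -> p there: x:F. ✗

{s, t, u}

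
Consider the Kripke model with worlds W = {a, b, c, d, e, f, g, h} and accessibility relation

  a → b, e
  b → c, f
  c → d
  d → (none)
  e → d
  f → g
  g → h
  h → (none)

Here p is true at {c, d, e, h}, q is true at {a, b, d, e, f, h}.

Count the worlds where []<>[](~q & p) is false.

a: successors {b, e}; <>[](~q & p) there: b:F, e:T. ✗
b: successors {c, f}; <>[](~q & p) there: c:T, f:F. ✗
c: successors {d}; <>[](~q & p) there: d:F. ✗
d: no successors, so []<>[](~q & p) holds vacuously. ✓
e: successors {d}; <>[](~q & p) there: d:F. ✗
f: successors {g}; <>[](~q & p) there: g:T. ✓
g: successors {h}; <>[](~q & p) there: h:F. ✗
h: no successors, so []<>[](~q & p) holds vacuously. ✓
Satisfying worlds: {d, f, h}.
So []<>[](~q & p) fails at the other 5 worlds.

5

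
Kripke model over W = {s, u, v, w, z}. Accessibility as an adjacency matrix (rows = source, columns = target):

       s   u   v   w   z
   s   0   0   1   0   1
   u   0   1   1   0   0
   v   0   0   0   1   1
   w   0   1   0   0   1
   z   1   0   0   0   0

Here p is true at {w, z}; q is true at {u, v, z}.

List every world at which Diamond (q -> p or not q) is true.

{s, v, w, z}

s: successors {v, z}; q -> p or not q there: v:F, z:T. ✓
u: successors {u, v}; q -> p or not q there: u:F, v:F. ✗
v: successors {w, z}; q -> p or not q there: w:T, z:T. ✓
w: successors {u, z}; q -> p or not q there: u:F, z:T. ✓
z: successors {s}; q -> p or not q there: s:T. ✓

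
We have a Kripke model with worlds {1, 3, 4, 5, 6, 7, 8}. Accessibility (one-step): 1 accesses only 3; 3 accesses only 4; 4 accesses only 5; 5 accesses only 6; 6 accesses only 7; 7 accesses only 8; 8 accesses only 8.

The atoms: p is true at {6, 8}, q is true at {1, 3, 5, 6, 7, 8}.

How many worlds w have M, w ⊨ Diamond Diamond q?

1: successors {3}; Diamond q there: 3:F. ✗
3: successors {4}; Diamond q there: 4:T. ✓
4: successors {5}; Diamond q there: 5:T. ✓
5: successors {6}; Diamond q there: 6:T. ✓
6: successors {7}; Diamond q there: 7:T. ✓
7: successors {8}; Diamond q there: 8:T. ✓
8: successors {8}; Diamond q there: 8:T. ✓
Satisfying worlds: {3, 4, 5, 6, 7, 8}.

6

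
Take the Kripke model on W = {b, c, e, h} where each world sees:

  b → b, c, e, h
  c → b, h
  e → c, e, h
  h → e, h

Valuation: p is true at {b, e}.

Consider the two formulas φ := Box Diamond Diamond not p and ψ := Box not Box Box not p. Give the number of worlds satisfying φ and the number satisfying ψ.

For Box Diamond Diamond not p:
b: successors {b, c, e, h}; Diamond Diamond not p there: b:T, c:T, e:T, h:T. ✓
c: successors {b, h}; Diamond Diamond not p there: b:T, h:T. ✓
e: successors {c, e, h}; Diamond Diamond not p there: c:T, e:T, h:T. ✓
h: successors {e, h}; Diamond Diamond not p there: e:T, h:T. ✓
— 4 worlds.
For Box not Box Box not p:
b: successors {b, c, e, h}; not Box Box not p there: b:T, c:T, e:T, h:T. ✓
c: successors {b, h}; not Box Box not p there: b:T, h:T. ✓
e: successors {c, e, h}; not Box Box not p there: c:T, e:T, h:T. ✓
h: successors {e, h}; not Box Box not p there: e:T, h:T. ✓
— 4 worlds.

4 and 4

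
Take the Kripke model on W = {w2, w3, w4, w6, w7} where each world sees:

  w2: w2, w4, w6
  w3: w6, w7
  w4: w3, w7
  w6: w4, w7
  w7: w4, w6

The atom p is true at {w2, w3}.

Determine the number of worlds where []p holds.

0

w2: successors {w2, w4, w6}; p there: w2:T, w4:F, w6:F. ✗
w3: successors {w6, w7}; p there: w6:F, w7:F. ✗
w4: successors {w3, w7}; p there: w3:T, w7:F. ✗
w6: successors {w4, w7}; p there: w4:F, w7:F. ✗
w7: successors {w4, w6}; p there: w4:F, w6:F. ✗
Satisfying worlds: ∅.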